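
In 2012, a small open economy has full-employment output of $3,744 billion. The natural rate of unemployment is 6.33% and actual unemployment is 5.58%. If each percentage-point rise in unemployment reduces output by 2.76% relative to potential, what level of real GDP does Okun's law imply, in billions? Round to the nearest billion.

Unemployment gap = 5.58 - 6.33 = -0.75 points, so the output gap is -2.76 × (-0.75) = 2.07%.
Actual GDP = 3744 × (1 + 2.07/100) = 3744 × 1.0207 ≈ 3822 billion.

$3,822 billion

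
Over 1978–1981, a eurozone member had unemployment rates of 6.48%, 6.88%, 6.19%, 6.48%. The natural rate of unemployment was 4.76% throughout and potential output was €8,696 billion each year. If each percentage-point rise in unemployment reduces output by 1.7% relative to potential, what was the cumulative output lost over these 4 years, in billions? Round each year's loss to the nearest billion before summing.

€1,032 billion

Year 1978: gap = -1.7 × (6.48 - 4.76) = -2.924%, loss ≈ 8696 × 2.924/100 ≈ 254.
Year 1979: gap = -1.7 × (6.88 - 4.76) = -3.604%, loss ≈ 8696 × 3.604/100 ≈ 313.
Year 1980: gap = -1.7 × (6.19 - 4.76) = -2.431%, loss ≈ 8696 × 2.431/100 ≈ 211.
Year 1981: gap = -1.7 × (6.48 - 4.76) = -2.924%, loss ≈ 8696 × 2.924/100 ≈ 254.
Total lost output = 254 + 313 + 211 + 254 = 1032 billion.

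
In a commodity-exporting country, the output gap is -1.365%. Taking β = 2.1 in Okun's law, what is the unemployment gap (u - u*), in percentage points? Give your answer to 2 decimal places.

0.65 percentage points

Okun's law: output gap = -β × (u - u*), so u - u* = -(output gap)/β.
u - u* = -(-1.365)/2.1 = 0.65 percentage points.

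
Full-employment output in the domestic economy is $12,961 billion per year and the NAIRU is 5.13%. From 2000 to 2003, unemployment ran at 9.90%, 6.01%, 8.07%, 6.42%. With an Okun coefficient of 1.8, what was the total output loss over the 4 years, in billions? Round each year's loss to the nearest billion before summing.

Year 2000: gap = -1.8 × (9.9 - 5.13) = -8.586%, loss ≈ 12961 × 8.586/100 ≈ 1113.
Year 2001: gap = -1.8 × (6.01 - 5.13) = -1.584%, loss ≈ 12961 × 1.584/100 ≈ 205.
Year 2002: gap = -1.8 × (8.07 - 5.13) = -5.292%, loss ≈ 12961 × 5.292/100 ≈ 686.
Year 2003: gap = -1.8 × (6.42 - 5.13) = -2.322%, loss ≈ 12961 × 2.322/100 ≈ 301.
Total lost output = 1113 + 205 + 686 + 301 = 2305 billion.

$2,305 billion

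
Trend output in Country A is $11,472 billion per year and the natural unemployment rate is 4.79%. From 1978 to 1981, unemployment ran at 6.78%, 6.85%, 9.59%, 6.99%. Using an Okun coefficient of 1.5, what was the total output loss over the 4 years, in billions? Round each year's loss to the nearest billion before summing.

$1,901 billion

Year 1978: gap = -1.5 × (6.78 - 4.79) = -2.985%, loss ≈ 11472 × 2.985/100 ≈ 342.
Year 1979: gap = -1.5 × (6.85 - 4.79) = -3.09%, loss ≈ 11472 × 3.09/100 ≈ 354.
Year 1980: gap = -1.5 × (9.59 - 4.79) = -7.2%, loss ≈ 11472 × 7.2/100 ≈ 826.
Year 1981: gap = -1.5 × (6.99 - 4.79) = -3.3%, loss ≈ 11472 × 3.3/100 ≈ 379.
Total lost output = 342 + 354 + 826 + 379 = 1901 billion.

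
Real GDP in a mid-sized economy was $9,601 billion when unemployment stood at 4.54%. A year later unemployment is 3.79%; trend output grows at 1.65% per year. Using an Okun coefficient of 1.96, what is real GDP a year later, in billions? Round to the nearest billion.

Δu = 3.79 - 4.54 = -0.75 points.
Okun's law (growth form): g_Y = g_Y* - β × Δu = 1.65 - 1.96 × (-0.75) = 1.65 + 1.47 = 3.12%.
Real GDP in the next year = 9601 × (1 + 3.12/100) = 9601 × 1.0312 ≈ 9901 billion.

$9,901 billion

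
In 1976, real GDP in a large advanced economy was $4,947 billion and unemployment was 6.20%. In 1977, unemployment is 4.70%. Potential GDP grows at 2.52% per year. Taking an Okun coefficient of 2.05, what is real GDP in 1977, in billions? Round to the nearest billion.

Δu = 4.7 - 6.2 = -1.5 points.
Okun's law (growth form): g_Y = g_Y* - β × Δu = 2.52 - 2.05 × (-1.50) = 2.52 + 3.075 = 5.595%.
Real GDP in the next year = 4947 × (1 + 5.595/100) = 4947 × 1.05595 ≈ 5224 billion.

$5,224 billion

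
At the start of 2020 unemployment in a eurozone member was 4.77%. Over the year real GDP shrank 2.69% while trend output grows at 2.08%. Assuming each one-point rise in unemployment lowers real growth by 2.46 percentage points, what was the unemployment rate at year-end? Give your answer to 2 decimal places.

Growth-rate Okun's law: g_Y = g_Y* - β × Δu, so Δu = (g_Y* - g_Y)/β.
Δu = (2.08 + 2.69)/2.46 = 4.77/2.46 = 1.94 percentage points.
Year-end unemployment = 4.77 + 1.94 = 6.71%.

6.71%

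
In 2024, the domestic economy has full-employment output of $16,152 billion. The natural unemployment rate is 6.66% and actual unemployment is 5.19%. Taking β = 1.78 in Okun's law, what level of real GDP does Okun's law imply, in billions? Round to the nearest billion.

$16,575 billion

Unemployment gap = 5.19 - 6.66 = -1.47 points, so the output gap is -1.78 × (-1.47) = 2.6166%.
Actual GDP = 16152 × (1 + 2.6166/100) = 16152 × 1.026166 ≈ 16575 billion.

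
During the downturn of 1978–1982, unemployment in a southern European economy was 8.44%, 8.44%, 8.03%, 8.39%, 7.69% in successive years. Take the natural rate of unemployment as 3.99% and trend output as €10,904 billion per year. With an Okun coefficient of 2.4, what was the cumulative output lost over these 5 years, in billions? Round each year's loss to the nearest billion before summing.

€5,506 billion

Year 1978: gap = -2.4 × (8.44 - 3.99) = -10.68%, loss ≈ 10904 × 10.68/100 ≈ 1165.
Year 1979: gap = -2.4 × (8.44 - 3.99) = -10.68%, loss ≈ 10904 × 10.68/100 ≈ 1165.
Year 1980: gap = -2.4 × (8.03 - 3.99) = -9.696%, loss ≈ 10904 × 9.696/100 ≈ 1057.
Year 1981: gap = -2.4 × (8.39 - 3.99) = -10.56%, loss ≈ 10904 × 10.56/100 ≈ 1151.
Year 1982: gap = -2.4 × (7.69 - 3.99) = -8.88%, loss ≈ 10904 × 8.88/100 ≈ 968.
Total lost output = 1165 + 1165 + 1057 + 1151 + 968 = 5506 billion.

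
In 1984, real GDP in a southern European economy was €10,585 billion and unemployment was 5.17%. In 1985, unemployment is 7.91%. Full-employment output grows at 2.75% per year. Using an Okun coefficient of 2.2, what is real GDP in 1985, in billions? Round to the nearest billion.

€10,238 billion

Δu = 7.91 - 5.17 = 2.74 points.
Okun's law (growth form): g_Y = g_Y* - β × Δu = 2.75 - 2.2 × (2.74) = 2.75 - 6.028 = -3.278%.
Real GDP in the next year = 10585 × (1 - 3.278/100) = 10585 × 0.96722 ≈ 10238 billion.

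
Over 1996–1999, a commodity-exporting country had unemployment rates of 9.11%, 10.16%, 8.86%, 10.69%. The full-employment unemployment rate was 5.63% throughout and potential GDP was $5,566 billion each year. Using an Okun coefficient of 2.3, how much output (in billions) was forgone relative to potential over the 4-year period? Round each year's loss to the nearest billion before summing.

$2,087 billion

Year 1996: gap = -2.3 × (9.11 - 5.63) = -8.004%, loss ≈ 5566 × 8.004/100 ≈ 446.
Year 1997: gap = -2.3 × (10.16 - 5.63) = -10.419%, loss ≈ 5566 × 10.419/100 ≈ 580.
Year 1998: gap = -2.3 × (8.86 - 5.63) = -7.429%, loss ≈ 5566 × 7.429/100 ≈ 413.
Year 1999: gap = -2.3 × (10.69 - 5.63) = -11.638%, loss ≈ 5566 × 11.638/100 ≈ 648.
Total lost output = 446 + 580 + 413 + 648 = 2087 billion.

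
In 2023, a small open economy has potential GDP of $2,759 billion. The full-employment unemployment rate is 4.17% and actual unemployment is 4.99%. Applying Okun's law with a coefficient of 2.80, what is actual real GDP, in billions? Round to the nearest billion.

$2,696 billion

Unemployment gap = 4.99 - 4.17 = 0.82 points, so the output gap is -2.8 × 0.82 = -2.296%.
Actual GDP = 2759 × (1 - 2.296/100) = 2759 × 0.97704 ≈ 2696 billion.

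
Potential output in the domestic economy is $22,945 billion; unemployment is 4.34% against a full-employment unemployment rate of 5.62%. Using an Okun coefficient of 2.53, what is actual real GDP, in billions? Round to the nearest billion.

$23,688 billion

Unemployment gap = 4.34 - 5.62 = -1.28 points, so the output gap is -2.53 × (-1.28) = 3.2384%.
Actual GDP = 22945 × (1 + 3.2384/100) = 22945 × 1.032384 ≈ 23688 billion.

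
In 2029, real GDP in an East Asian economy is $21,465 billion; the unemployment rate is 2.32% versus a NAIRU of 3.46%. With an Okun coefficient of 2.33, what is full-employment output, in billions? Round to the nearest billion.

$20,910 billion

Unemployment gap = 2.32 - 3.46 = -1.14 points, so output gap = -2.33 × (-1.14) = 2.6562%.
Since Y = Y* × (1 + gap/100), Y* = 21465/1.026562 ≈ 20910 billion.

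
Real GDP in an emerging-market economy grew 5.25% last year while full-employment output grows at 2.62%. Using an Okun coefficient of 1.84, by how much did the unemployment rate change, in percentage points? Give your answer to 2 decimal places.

-1.43 percentage points

Growth-rate Okun's law: g_Y = g_Y* - β × Δu, so Δu = (g_Y* - g_Y)/β.
Δu = (2.62 - 5.25)/1.84 = -2.63/1.84 = -1.43 percentage points.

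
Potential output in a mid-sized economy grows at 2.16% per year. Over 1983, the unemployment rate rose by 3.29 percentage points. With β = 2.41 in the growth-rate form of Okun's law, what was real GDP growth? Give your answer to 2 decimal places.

Growth-rate Okun's law: g_Y = g_Y* - β × Δu.
g_Y = 2.16 - 2.41 × (3.29) = 2.16 - 7.9289 = -5.7689%, i.e. -5.77% to 2 d.p.

-5.77%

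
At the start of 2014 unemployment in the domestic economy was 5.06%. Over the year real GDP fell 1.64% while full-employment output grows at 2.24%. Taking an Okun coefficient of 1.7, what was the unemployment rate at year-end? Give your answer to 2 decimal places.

7.34%

Growth-rate Okun's law: g_Y = g_Y* - β × Δu, so Δu = (g_Y* - g_Y)/β.
Δu = (2.24 + 1.64)/1.7 = 3.88/1.7 = 2.28 percentage points.
Year-end unemployment = 5.06 + 2.28 = 7.34%.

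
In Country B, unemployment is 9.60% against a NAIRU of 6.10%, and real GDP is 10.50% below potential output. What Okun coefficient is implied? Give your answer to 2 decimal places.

Okun's law: output gap = -β × (u - u*).
-10.50 = -β × (9.6 - 6.1) = -β × 3.5, so β = 10.5/3.5 = 3.00.

β ≈ 3.00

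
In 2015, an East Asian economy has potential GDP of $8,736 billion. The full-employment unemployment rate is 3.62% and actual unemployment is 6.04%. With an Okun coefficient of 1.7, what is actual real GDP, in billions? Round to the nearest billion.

Unemployment gap = 6.04 - 3.62 = 2.42 points, so the output gap is -1.7 × 2.42 = -4.114%.
Actual GDP = 8736 × (1 - 4.114/100) = 8736 × 0.95886 ≈ 8377 billion.

$8,377 billion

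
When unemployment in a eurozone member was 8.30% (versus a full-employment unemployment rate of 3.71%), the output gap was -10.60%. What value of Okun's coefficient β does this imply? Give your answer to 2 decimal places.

β ≈ 2.31

Okun's law: output gap = -β × (u - u*).
-10.60 = -β × (8.3 - 3.71) = -β × 4.59, so β = 10.6/4.59 = 2.31.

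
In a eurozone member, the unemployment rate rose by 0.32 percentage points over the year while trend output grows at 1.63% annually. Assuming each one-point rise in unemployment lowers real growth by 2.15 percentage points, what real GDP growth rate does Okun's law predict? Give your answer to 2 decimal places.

0.94%

Growth-rate Okun's law: g_Y = g_Y* - β × Δu.
g_Y = 1.63 - 2.15 × (0.32) = 1.63 - 0.688 = 0.942%, i.e. 0.94% to 2 d.p.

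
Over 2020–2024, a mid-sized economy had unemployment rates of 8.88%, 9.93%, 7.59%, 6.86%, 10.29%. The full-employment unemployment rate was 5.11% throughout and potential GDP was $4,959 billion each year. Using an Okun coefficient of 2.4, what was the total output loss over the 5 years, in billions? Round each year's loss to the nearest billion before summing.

Year 2020: gap = -2.4 × (8.88 - 5.11) = -9.048%, loss ≈ 4959 × 9.048/100 ≈ 449.
Year 2021: gap = -2.4 × (9.93 - 5.11) = -11.568%, loss ≈ 4959 × 11.568/100 ≈ 574.
Year 2022: gap = -2.4 × (7.59 - 5.11) = -5.952%, loss ≈ 4959 × 5.952/100 ≈ 295.
Year 2023: gap = -2.4 × (6.86 - 5.11) = -4.2%, loss ≈ 4959 × 4.2/100 ≈ 208.
Year 2024: gap = -2.4 × (10.29 - 5.11) = -12.432%, loss ≈ 4959 × 12.432/100 ≈ 617.
Total lost output = 449 + 574 + 295 + 208 + 617 = 2143 billion.

$2,143 billion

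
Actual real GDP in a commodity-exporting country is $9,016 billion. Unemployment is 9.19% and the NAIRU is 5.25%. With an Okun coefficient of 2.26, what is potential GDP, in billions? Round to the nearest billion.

Unemployment gap = 9.19 - 5.25 = 3.94 points, so output gap = -2.26 × 3.94 = -8.9044%.
Since Y = Y* × (1 + gap/100), Y* = 9016/0.910956 ≈ 9897 billion.

$9,897 billion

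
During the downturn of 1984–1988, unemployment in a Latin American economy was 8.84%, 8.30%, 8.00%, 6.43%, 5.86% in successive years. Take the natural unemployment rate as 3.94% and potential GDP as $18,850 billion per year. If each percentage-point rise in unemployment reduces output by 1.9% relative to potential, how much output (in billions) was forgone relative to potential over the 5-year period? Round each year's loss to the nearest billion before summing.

Year 1984: gap = -1.9 × (8.84 - 3.94) = -9.31%, loss ≈ 18850 × 9.31/100 ≈ 1755.
Year 1985: gap = -1.9 × (8.3 - 3.94) = -8.284%, loss ≈ 18850 × 8.284/100 ≈ 1562.
Year 1986: gap = -1.9 × (8 - 3.94) = -7.714%, loss ≈ 18850 × 7.714/100 ≈ 1454.
Year 1987: gap = -1.9 × (6.43 - 3.94) = -4.731%, loss ≈ 18850 × 4.731/100 ≈ 892.
Year 1988: gap = -1.9 × (5.86 - 3.94) = -3.648%, loss ≈ 18850 × 3.648/100 ≈ 688.
Total lost output = 1755 + 1562 + 1454 + 892 + 688 = 6351 billion.

$6,351 billion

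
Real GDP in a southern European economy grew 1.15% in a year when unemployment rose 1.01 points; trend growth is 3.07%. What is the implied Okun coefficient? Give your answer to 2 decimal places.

Growth form: g_Y = g_Y* - β × Δu, so β = (g_Y* - g_Y)/Δu.
β = (3.07 - 1.15)/1.01 = 1.92/1.01 = 1.90.

β ≈ 1.90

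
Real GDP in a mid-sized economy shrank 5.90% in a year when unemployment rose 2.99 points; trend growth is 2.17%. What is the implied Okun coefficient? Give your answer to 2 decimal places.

Growth form: g_Y = g_Y* - β × Δu, so β = (g_Y* - g_Y)/Δu.
β = (2.17 + 5.9)/2.99 = 8.07/2.99 = 2.70.

β ≈ 2.70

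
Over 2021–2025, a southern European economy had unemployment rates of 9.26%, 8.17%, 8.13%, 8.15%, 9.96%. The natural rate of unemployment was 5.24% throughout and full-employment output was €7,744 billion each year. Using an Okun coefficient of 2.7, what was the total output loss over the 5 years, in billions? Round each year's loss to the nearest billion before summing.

Year 2021: gap = -2.7 × (9.26 - 5.24) = -10.854%, loss ≈ 7744 × 10.854/100 ≈ 841.
Year 2022: gap = -2.7 × (8.17 - 5.24) = -7.911%, loss ≈ 7744 × 7.911/100 ≈ 613.
Year 2023: gap = -2.7 × (8.13 - 5.24) = -7.803%, loss ≈ 7744 × 7.803/100 ≈ 604.
Year 2024: gap = -2.7 × (8.15 - 5.24) = -7.857%, loss ≈ 7744 × 7.857/100 ≈ 608.
Year 2025: gap = -2.7 × (9.96 - 5.24) = -12.744%, loss ≈ 7744 × 12.744/100 ≈ 987.
Total lost output = 841 + 613 + 604 + 608 + 987 = 3653 billion.

€3,653 billion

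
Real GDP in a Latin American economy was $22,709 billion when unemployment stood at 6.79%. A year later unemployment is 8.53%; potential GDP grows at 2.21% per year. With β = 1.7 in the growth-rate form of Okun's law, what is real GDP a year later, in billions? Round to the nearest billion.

Δu = 8.53 - 6.79 = 1.74 points.
Okun's law (growth form): g_Y = g_Y* - β × Δu = 2.21 - 1.7 × (1.74) = 2.21 - 2.958 = -0.748%.
Real GDP in the next year = 22709 × (1 - 0.748/100) = 22709 × 0.99252 ≈ 22539 billion.

$22,539 billion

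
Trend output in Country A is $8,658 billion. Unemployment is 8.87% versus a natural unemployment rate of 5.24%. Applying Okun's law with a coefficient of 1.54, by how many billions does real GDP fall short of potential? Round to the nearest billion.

$484 billion

Output gap = -1.54 × (8.87 - 5.24) = -1.54 × 3.63 = -5.5902%.
Actual GDP ≈ 8658 × 0.944098 ≈ 8174 billion, so the shortfall is 8658 - 8174 = 484 billion.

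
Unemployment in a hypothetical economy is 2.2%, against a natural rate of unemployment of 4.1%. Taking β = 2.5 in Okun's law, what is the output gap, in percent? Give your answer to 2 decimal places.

4.75%

The unemployment gap is 2.2 - 4.1 = -1.9 percentage points.
Okun's law gives an output gap of -2.5 × (-1.9) = 4.75%, i.e. 4.75% above potential.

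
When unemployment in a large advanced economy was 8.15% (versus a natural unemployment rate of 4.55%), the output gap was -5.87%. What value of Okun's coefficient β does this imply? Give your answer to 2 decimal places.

β ≈ 1.63

Okun's law: output gap = -β × (u - u*).
-5.87 = -β × (8.15 - 4.55) = -β × 3.6, so β = 5.87/3.6 = 1.63.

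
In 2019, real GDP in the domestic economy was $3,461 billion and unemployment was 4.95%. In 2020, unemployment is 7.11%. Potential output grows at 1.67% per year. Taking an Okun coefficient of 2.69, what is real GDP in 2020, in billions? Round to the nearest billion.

$3,318 billion

Δu = 7.11 - 4.95 = 2.16 points.
Okun's law (growth form): g_Y = g_Y* - β × Δu = 1.67 - 2.69 × (2.16) = 1.67 - 5.8104 = -4.1404%.
Real GDP in the next year = 3461 × (1 - 4.1404/100) = 3461 × 0.958596 ≈ 3318 billion.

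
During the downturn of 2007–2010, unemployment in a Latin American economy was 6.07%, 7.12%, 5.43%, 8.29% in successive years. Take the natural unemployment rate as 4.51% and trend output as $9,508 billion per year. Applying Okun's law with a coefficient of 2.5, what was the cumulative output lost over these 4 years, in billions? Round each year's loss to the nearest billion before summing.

Year 2007: gap = -2.5 × (6.07 - 4.51) = -3.9%, loss ≈ 9508 × 3.9/100 ≈ 371.
Year 2008: gap = -2.5 × (7.12 - 4.51) = -6.525%, loss ≈ 9508 × 6.525/100 ≈ 620.
Year 2009: gap = -2.5 × (5.43 - 4.51) = -2.3%, loss ≈ 9508 × 2.3/100 ≈ 219.
Year 2010: gap = -2.5 × (8.29 - 4.51) = -9.45%, loss ≈ 9508 × 9.45/100 ≈ 899.
Total lost output = 371 + 620 + 219 + 899 = 2109 billion.

$2,109 billion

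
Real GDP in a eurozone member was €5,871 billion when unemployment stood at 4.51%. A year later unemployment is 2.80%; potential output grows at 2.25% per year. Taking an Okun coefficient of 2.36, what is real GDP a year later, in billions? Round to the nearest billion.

Δu = 2.8 - 4.51 = -1.71 points.
Okun's law (growth form): g_Y = g_Y* - β × Δu = 2.25 - 2.36 × (-1.71) = 2.25 + 4.0356 = 6.2856%.
Real GDP in the next year = 5871 × (1 + 6.2856/100) = 5871 × 1.062856 ≈ 6240 billion.

€6,240 billion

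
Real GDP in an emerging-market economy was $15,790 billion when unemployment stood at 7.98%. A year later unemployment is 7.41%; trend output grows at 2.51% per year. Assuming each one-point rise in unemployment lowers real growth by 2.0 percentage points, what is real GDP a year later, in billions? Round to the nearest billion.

Δu = 7.41 - 7.98 = -0.57 points.
Okun's law (growth form): g_Y = g_Y* - β × Δu = 2.51 - 2.0 × (-0.57) = 2.51 + 1.14 = 3.65%.
Real GDP in the next year = 15790 × (1 + 3.65/100) = 15790 × 1.0365 ≈ 16366 billion.

$16,366 billion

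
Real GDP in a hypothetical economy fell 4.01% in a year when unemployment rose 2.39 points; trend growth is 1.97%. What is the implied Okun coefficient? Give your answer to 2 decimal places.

Growth form: g_Y = g_Y* - β × Δu, so β = (g_Y* - g_Y)/Δu.
β = (1.97 + 4.01)/2.39 = 5.98/2.39 = 2.50.

β ≈ 2.50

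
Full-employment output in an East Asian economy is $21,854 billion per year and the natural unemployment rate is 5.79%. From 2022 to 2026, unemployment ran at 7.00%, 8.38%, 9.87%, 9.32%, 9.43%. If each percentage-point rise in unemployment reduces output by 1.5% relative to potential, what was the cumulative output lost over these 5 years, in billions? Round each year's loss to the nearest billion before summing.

$4,933 billion

Year 2022: gap = -1.5 × (7 - 5.79) = -1.815%, loss ≈ 21854 × 1.815/100 ≈ 397.
Year 2023: gap = -1.5 × (8.38 - 5.79) = -3.885%, loss ≈ 21854 × 3.885/100 ≈ 849.
Year 2024: gap = -1.5 × (9.87 - 5.79) = -6.12%, loss ≈ 21854 × 6.12/100 ≈ 1337.
Year 2025: gap = -1.5 × (9.32 - 5.79) = -5.295%, loss ≈ 21854 × 5.295/100 ≈ 1157.
Year 2026: gap = -1.5 × (9.43 - 5.79) = -5.46%, loss ≈ 21854 × 5.46/100 ≈ 1193.
Total lost output = 397 + 849 + 1337 + 1157 + 1193 = 4933 billion.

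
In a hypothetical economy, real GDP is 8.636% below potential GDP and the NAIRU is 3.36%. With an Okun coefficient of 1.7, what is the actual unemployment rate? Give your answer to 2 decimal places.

8.44%

From Okun's law, u - u* = -(output gap)/β = -(-8.636)/1.7 = 5.08 points.
So u = 3.36 + 5.08 = 8.44%.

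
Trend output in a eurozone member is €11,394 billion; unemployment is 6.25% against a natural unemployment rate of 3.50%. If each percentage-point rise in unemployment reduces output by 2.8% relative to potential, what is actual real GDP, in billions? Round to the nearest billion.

€10,517 billion

Unemployment gap = 6.25 - 3.5 = 2.75 points, so the output gap is -2.8 × 2.75 = -7.7%.
Actual GDP = 11394 × (1 - 7.7/100) = 11394 × 0.923 ≈ 10517 billion.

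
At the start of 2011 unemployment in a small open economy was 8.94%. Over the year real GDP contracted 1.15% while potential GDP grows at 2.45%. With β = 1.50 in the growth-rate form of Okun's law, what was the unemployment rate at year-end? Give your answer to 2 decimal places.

11.34%

Growth-rate Okun's law: g_Y = g_Y* - β × Δu, so Δu = (g_Y* - g_Y)/β.
Δu = (2.45 + 1.15)/1.50 = 3.6/1.50 = 2.40 percentage points.
Year-end unemployment = 8.94 + 2.4 = 11.34%.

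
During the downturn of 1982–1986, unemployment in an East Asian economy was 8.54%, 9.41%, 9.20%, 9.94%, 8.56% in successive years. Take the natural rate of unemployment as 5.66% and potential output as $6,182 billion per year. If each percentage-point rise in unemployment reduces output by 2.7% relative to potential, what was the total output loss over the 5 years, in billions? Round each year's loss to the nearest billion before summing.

Year 1982: gap = -2.7 × (8.54 - 5.66) = -7.776%, loss ≈ 6182 × 7.776/100 ≈ 481.
Year 1983: gap = -2.7 × (9.41 - 5.66) = -10.125%, loss ≈ 6182 × 10.125/100 ≈ 626.
Year 1984: gap = -2.7 × (9.2 - 5.66) = -9.558%, loss ≈ 6182 × 9.558/100 ≈ 591.
Year 1985: gap = -2.7 × (9.94 - 5.66) = -11.556%, loss ≈ 6182 × 11.556/100 ≈ 714.
Year 1986: gap = -2.7 × (8.56 - 5.66) = -7.83%, loss ≈ 6182 × 7.83/100 ≈ 484.
Total lost output = 481 + 626 + 591 + 714 + 484 = 2896 billion.

$2,896 billion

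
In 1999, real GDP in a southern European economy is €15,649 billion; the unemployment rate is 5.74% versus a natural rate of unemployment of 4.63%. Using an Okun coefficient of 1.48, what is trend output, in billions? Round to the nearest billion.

€15,910 billion

Unemployment gap = 5.74 - 4.63 = 1.11 points, so output gap = -1.48 × 1.11 = -1.6428%.
Since Y = Y* × (1 + gap/100), Y* = 15649/0.983572 ≈ 15910 billion.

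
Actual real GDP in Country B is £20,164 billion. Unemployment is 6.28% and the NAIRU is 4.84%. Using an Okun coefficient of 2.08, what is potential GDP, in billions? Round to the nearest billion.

£20,787 billion

Unemployment gap = 6.28 - 4.84 = 1.44 points, so output gap = -2.08 × 1.44 = -2.9952%.
Since Y = Y* × (1 + gap/100), Y* = 20164/0.970048 ≈ 20787 billion.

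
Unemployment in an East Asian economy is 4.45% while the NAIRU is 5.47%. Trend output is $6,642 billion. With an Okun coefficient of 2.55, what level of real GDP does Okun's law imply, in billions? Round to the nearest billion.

Unemployment gap = 4.45 - 5.47 = -1.02 points, so the output gap is -2.55 × (-1.02) = 2.601%.
Actual GDP = 6642 × (1 + 2.601/100) = 6642 × 1.02601 ≈ 6815 billion.

$6,815 billion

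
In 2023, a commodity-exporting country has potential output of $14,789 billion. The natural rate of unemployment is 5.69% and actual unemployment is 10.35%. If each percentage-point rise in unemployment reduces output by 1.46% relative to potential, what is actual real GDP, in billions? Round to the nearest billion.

$13,783 billion

Unemployment gap = 10.35 - 5.69 = 4.66 points, so the output gap is -1.46 × 4.66 = -6.8036%.
Actual GDP = 14789 × (1 - 6.8036/100) = 14789 × 0.931964 ≈ 13783 billion.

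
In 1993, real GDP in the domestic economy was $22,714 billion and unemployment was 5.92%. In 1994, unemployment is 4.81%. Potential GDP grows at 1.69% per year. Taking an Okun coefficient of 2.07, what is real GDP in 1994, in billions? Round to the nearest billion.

Δu = 4.81 - 5.92 = -1.11 points.
Okun's law (growth form): g_Y = g_Y* - β × Δu = 1.69 - 2.07 × (-1.11) = 1.69 + 2.2977 = 3.9877%.
Real GDP in the next year = 22714 × (1 + 3.9877/100) = 22714 × 1.039877 ≈ 23620 billion.

$23,620 billion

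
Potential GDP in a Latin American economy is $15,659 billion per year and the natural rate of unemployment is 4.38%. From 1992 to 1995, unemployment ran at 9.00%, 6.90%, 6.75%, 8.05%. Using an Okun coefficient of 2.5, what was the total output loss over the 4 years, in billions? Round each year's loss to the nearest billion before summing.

Year 1992: gap = -2.5 × (9 - 4.38) = -11.55%, loss ≈ 15659 × 11.55/100 ≈ 1809.
Year 1993: gap = -2.5 × (6.9 - 4.38) = -6.3%, loss ≈ 15659 × 6.3/100 ≈ 987.
Year 1994: gap = -2.5 × (6.75 - 4.38) = -5.925%, loss ≈ 15659 × 5.925/100 ≈ 928.
Year 1995: gap = -2.5 × (8.05 - 4.38) = -9.175%, loss ≈ 15659 × 9.175/100 ≈ 1437.
Total lost output = 1809 + 987 + 928 + 1437 = 5161 billion.

$5,161 billion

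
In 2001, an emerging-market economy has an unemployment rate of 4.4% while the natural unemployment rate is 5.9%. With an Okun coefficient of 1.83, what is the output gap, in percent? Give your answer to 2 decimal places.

2.75%

The unemployment gap is 4.4 - 5.9 = -1.5 percentage points.
Okun's law gives an output gap of -1.83 × (-1.5) = 2.745%, i.e. 2.75% above potential.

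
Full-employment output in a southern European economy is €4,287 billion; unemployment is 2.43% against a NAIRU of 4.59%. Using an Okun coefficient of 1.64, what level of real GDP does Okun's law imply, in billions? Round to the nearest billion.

Unemployment gap = 2.43 - 4.59 = -2.16 points, so the output gap is -1.64 × (-2.16) = 3.5424%.
Actual GDP = 4287 × (1 + 3.5424/100) = 4287 × 1.035424 ≈ 4439 billion.

€4,439 billion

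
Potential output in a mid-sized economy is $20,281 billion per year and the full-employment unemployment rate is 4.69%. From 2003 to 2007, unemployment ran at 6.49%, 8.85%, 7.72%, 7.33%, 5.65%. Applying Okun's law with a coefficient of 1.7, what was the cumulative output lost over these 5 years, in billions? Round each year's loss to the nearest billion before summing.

Year 2003: gap = -1.7 × (6.49 - 4.69) = -3.06%, loss ≈ 20281 × 3.06/100 ≈ 621.
Year 2004: gap = -1.7 × (8.85 - 4.69) = -7.072%, loss ≈ 20281 × 7.072/100 ≈ 1434.
Year 2005: gap = -1.7 × (7.72 - 4.69) = -5.151%, loss ≈ 20281 × 5.151/100 ≈ 1045.
Year 2006: gap = -1.7 × (7.33 - 4.69) = -4.488%, loss ≈ 20281 × 4.488/100 ≈ 910.
Year 2007: gap = -1.7 × (5.65 - 4.69) = -1.632%, loss ≈ 20281 × 1.632/100 ≈ 331.
Total lost output = 621 + 1434 + 1045 + 910 + 331 = 4341 billion.

$4,341 billion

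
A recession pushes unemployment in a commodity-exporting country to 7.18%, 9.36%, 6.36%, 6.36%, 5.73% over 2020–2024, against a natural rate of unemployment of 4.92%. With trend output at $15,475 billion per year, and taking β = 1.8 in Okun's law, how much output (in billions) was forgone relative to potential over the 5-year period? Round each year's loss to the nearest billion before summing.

Year 2020: gap = -1.8 × (7.18 - 4.92) = -4.068%, loss ≈ 15475 × 4.068/100 ≈ 630.
Year 2021: gap = -1.8 × (9.36 - 4.92) = -7.992%, loss ≈ 15475 × 7.992/100 ≈ 1237.
Year 2022: gap = -1.8 × (6.36 - 4.92) = -2.592%, loss ≈ 15475 × 2.592/100 ≈ 401.
Year 2023: gap = -1.8 × (6.36 - 4.92) = -2.592%, loss ≈ 15475 × 2.592/100 ≈ 401.
Year 2024: gap = -1.8 × (5.73 - 4.92) = -1.458%, loss ≈ 15475 × 1.458/100 ≈ 226.
Total lost output = 630 + 1237 + 401 + 401 + 226 = 2895 billion.

$2,895 billion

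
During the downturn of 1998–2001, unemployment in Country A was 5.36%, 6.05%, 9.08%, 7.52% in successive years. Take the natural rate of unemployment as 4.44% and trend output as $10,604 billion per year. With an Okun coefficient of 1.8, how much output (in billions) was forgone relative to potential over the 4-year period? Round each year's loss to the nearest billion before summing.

Year 1998: gap = -1.8 × (5.36 - 4.44) = -1.656%, loss ≈ 10604 × 1.656/100 ≈ 176.
Year 1999: gap = -1.8 × (6.05 - 4.44) = -2.898%, loss ≈ 10604 × 2.898/100 ≈ 307.
Year 2000: gap = -1.8 × (9.08 - 4.44) = -8.352%, loss ≈ 10604 × 8.352/100 ≈ 886.
Year 2001: gap = -1.8 × (7.52 - 4.44) = -5.544%, loss ≈ 10604 × 5.544/100 ≈ 588.
Total lost output = 176 + 307 + 886 + 588 = 1957 billion.

$1,957 billion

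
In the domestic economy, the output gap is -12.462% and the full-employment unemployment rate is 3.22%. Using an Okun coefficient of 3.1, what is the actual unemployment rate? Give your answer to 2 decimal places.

7.24%

From Okun's law, u - u* = -(output gap)/β = -(-12.462)/3.1 = 4.02 points.
So u = 3.22 + 4.02 = 7.24%.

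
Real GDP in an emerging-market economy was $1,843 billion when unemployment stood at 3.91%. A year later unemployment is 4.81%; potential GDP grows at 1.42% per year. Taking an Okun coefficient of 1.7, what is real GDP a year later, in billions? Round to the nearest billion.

$1,841 billion

Δu = 4.81 - 3.91 = 0.9 points.
Okun's law (growth form): g_Y = g_Y* - β × Δu = 1.42 - 1.7 × (0.90) = 1.42 - 1.53 = -0.11%.
Real GDP in the next year = 1843 × (1 - 0.11/100) = 1843 × 0.9989 ≈ 1841 billion.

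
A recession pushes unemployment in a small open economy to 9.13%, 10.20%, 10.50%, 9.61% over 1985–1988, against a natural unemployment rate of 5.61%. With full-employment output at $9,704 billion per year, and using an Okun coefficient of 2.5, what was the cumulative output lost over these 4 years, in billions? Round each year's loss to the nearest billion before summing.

$4,124 billion

Year 1985: gap = -2.5 × (9.13 - 5.61) = -8.8%, loss ≈ 9704 × 8.8/100 ≈ 854.
Year 1986: gap = -2.5 × (10.2 - 5.61) = -11.475%, loss ≈ 9704 × 11.475/100 ≈ 1114.
Year 1987: gap = -2.5 × (10.5 - 5.61) = -12.225%, loss ≈ 9704 × 12.225/100 ≈ 1186.
Year 1988: gap = -2.5 × (9.61 - 5.61) = -10%, loss ≈ 9704 × 10/100 ≈ 970.
Total lost output = 854 + 1114 + 1186 + 970 = 4124 billion.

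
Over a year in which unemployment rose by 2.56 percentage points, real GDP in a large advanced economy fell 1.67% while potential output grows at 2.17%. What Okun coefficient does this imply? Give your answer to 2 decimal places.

β ≈ 1.50

Growth form: g_Y = g_Y* - β × Δu, so β = (g_Y* - g_Y)/Δu.
β = (2.17 + 1.67)/2.56 = 3.84/2.56 = 1.50.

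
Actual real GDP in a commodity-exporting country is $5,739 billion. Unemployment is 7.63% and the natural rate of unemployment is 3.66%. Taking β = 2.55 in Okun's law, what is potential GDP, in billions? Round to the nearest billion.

Unemployment gap = 7.63 - 3.66 = 3.97 points, so output gap = -2.55 × 3.97 = -10.1235%.
Since Y = Y* × (1 + gap/100), Y* = 5739/0.898765 ≈ 6385 billion.

$6,385 billion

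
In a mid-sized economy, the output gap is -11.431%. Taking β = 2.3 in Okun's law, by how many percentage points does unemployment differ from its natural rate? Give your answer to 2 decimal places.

4.97 percentage points

Okun's law: output gap = -β × (u - u*), so u - u* = -(output gap)/β.
u - u* = -(-11.431)/2.3 = 4.97 percentage points.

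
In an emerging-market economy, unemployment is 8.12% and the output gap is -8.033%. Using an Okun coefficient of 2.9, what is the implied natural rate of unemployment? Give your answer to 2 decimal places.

From Okun's law, u - u* = -(output gap)/β = -(-8.033)/2.9 = 2.77 points.
So u* = 8.12 - 2.77 = 5.35%.

5.35%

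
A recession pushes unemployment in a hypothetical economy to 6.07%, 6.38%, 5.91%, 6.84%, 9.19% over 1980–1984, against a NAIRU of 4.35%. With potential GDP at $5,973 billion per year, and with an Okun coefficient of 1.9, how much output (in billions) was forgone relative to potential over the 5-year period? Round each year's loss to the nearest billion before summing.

Year 1980: gap = -1.9 × (6.07 - 4.35) = -3.268%, loss ≈ 5973 × 3.268/100 ≈ 195.
Year 1981: gap = -1.9 × (6.38 - 4.35) = -3.857%, loss ≈ 5973 × 3.857/100 ≈ 230.
Year 1982: gap = -1.9 × (5.91 - 4.35) = -2.964%, loss ≈ 5973 × 2.964/100 ≈ 177.
Year 1983: gap = -1.9 × (6.84 - 4.35) = -4.731%, loss ≈ 5973 × 4.731/100 ≈ 283.
Year 1984: gap = -1.9 × (9.19 - 4.35) = -9.196%, loss ≈ 5973 × 9.196/100 ≈ 549.
Total lost output = 195 + 230 + 177 + 283 + 549 = 1434 billion.

$1,434 billion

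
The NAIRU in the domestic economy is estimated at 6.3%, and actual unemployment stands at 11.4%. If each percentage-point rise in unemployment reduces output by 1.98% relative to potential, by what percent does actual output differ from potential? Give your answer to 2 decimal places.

The unemployment gap is 11.4 - 6.3 = 5.1 percentage points.
Okun's law gives an output gap of -1.98 × 5.1 = -10.098%, i.e. 10.10% below potential.

-10.10%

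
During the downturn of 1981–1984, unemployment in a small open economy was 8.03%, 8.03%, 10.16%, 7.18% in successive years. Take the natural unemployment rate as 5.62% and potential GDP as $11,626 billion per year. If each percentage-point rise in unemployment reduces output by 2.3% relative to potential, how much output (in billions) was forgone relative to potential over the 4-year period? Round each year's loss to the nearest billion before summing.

$2,919 billion

Year 1981: gap = -2.3 × (8.03 - 5.62) = -5.543%, loss ≈ 11626 × 5.543/100 ≈ 644.
Year 1982: gap = -2.3 × (8.03 - 5.62) = -5.543%, loss ≈ 11626 × 5.543/100 ≈ 644.
Year 1983: gap = -2.3 × (10.16 - 5.62) = -10.442%, loss ≈ 11626 × 10.442/100 ≈ 1214.
Year 1984: gap = -2.3 × (7.18 - 5.62) = -3.588%, loss ≈ 11626 × 3.588/100 ≈ 417.
Total lost output = 644 + 644 + 1214 + 417 = 2919 billion.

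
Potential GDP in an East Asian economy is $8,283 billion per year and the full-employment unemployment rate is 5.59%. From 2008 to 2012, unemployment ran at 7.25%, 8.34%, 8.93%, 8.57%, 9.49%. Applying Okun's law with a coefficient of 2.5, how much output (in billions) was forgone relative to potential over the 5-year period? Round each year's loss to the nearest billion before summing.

$3,030 billion

Year 2008: gap = -2.5 × (7.25 - 5.59) = -4.15%, loss ≈ 8283 × 4.15/100 ≈ 344.
Year 2009: gap = -2.5 × (8.34 - 5.59) = -6.875%, loss ≈ 8283 × 6.875/100 ≈ 569.
Year 2010: gap = -2.5 × (8.93 - 5.59) = -8.35%, loss ≈ 8283 × 8.35/100 ≈ 692.
Year 2011: gap = -2.5 × (8.57 - 5.59) = -7.45%, loss ≈ 8283 × 7.45/100 ≈ 617.
Year 2012: gap = -2.5 × (9.49 - 5.59) = -9.75%, loss ≈ 8283 × 9.75/100 ≈ 808.
Total lost output = 344 + 569 + 692 + 617 + 808 = 3030 billion.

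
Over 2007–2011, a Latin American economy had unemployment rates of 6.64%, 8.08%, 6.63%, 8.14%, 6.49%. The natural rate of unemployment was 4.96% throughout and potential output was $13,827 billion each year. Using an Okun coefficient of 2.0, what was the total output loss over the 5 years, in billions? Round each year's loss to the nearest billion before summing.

Year 2007: gap = -2.0 × (6.64 - 4.96) = -3.36%, loss ≈ 13827 × 3.36/100 ≈ 465.
Year 2008: gap = -2.0 × (8.08 - 4.96) = -6.24%, loss ≈ 13827 × 6.24/100 ≈ 863.
Year 2009: gap = -2.0 × (6.63 - 4.96) = -3.34%, loss ≈ 13827 × 3.34/100 ≈ 462.
Year 2010: gap = -2.0 × (8.14 - 4.96) = -6.36%, loss ≈ 13827 × 6.36/100 ≈ 879.
Year 2011: gap = -2.0 × (6.49 - 4.96) = -3.06%, loss ≈ 13827 × 3.06/100 ≈ 423.
Total lost output = 465 + 863 + 462 + 879 + 423 = 3092 billion.

$3,092 billion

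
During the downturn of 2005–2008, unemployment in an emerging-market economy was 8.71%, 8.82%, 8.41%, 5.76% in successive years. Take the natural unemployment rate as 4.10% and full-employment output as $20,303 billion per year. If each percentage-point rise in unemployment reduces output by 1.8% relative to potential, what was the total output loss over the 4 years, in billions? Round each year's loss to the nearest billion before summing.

Year 2005: gap = -1.8 × (8.71 - 4.1) = -8.298%, loss ≈ 20303 × 8.298/100 ≈ 1685.
Year 2006: gap = -1.8 × (8.82 - 4.1) = -8.496%, loss ≈ 20303 × 8.496/100 ≈ 1725.
Year 2007: gap = -1.8 × (8.41 - 4.1) = -7.758%, loss ≈ 20303 × 7.758/100 ≈ 1575.
Year 2008: gap = -1.8 × (5.76 - 4.1) = -2.988%, loss ≈ 20303 × 2.988/100 ≈ 607.
Total lost output = 1685 + 1725 + 1575 + 607 = 5592 billion.

$5,592 billion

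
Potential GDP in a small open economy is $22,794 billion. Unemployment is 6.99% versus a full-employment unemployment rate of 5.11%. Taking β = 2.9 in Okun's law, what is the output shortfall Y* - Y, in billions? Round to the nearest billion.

$1,243 billion

Output gap = -2.9 × (6.99 - 5.11) = -2.9 × 1.88 = -5.452%.
Actual GDP ≈ 22794 × 0.94548 ≈ 21551 billion, so the shortfall is 22794 - 21551 = 1243 billion.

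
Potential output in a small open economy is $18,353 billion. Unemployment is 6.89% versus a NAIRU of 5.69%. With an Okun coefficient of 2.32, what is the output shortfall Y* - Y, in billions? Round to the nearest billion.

Output gap = -2.32 × (6.89 - 5.69) = -2.32 × 1.2 = -2.784%.
Actual GDP ≈ 18353 × 0.97216 ≈ 17842 billion, so the shortfall is 18353 - 17842 = 511 billion.

$511 billion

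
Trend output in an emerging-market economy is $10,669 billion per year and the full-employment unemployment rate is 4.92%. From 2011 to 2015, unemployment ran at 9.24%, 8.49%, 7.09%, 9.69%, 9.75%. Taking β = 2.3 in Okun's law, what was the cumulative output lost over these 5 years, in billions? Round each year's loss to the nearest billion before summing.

Year 2011: gap = -2.3 × (9.24 - 4.92) = -9.936%, loss ≈ 10669 × 9.936/100 ≈ 1060.
Year 2012: gap = -2.3 × (8.49 - 4.92) = -8.211%, loss ≈ 10669 × 8.211/100 ≈ 876.
Year 2013: gap = -2.3 × (7.09 - 4.92) = -4.991%, loss ≈ 10669 × 4.991/100 ≈ 532.
Year 2014: gap = -2.3 × (9.69 - 4.92) = -10.971%, loss ≈ 10669 × 10.971/100 ≈ 1170.
Year 2015: gap = -2.3 × (9.75 - 4.92) = -11.109%, loss ≈ 10669 × 11.109/100 ≈ 1185.
Total lost output = 1060 + 876 + 532 + 1170 + 1185 = 4823 billion.

$4,823 billion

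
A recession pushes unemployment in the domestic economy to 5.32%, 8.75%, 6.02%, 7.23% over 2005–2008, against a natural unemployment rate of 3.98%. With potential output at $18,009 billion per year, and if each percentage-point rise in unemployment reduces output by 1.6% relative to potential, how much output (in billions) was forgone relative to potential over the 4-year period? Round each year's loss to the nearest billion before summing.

Year 2005: gap = -1.6 × (5.32 - 3.98) = -2.144%, loss ≈ 18009 × 2.144/100 ≈ 386.
Year 2006: gap = -1.6 × (8.75 - 3.98) = -7.632%, loss ≈ 18009 × 7.632/100 ≈ 1374.
Year 2007: gap = -1.6 × (6.02 - 3.98) = -3.264%, loss ≈ 18009 × 3.264/100 ≈ 588.
Year 2008: gap = -1.6 × (7.23 - 3.98) = -5.2%, loss ≈ 18009 × 5.2/100 ≈ 936.
Total lost output = 386 + 1374 + 588 + 936 = 3284 billion.

$3,284 billion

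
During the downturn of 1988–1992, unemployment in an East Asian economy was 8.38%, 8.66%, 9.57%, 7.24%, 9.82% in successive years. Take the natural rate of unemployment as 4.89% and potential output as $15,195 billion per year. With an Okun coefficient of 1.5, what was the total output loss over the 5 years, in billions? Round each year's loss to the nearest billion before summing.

$4,381 billion

Year 1988: gap = -1.5 × (8.38 - 4.89) = -5.235%, loss ≈ 15195 × 5.235/100 ≈ 795.
Year 1989: gap = -1.5 × (8.66 - 4.89) = -5.655%, loss ≈ 15195 × 5.655/100 ≈ 859.
Year 1990: gap = -1.5 × (9.57 - 4.89) = -7.02%, loss ≈ 15195 × 7.02/100 ≈ 1067.
Year 1991: gap = -1.5 × (7.24 - 4.89) = -3.525%, loss ≈ 15195 × 3.525/100 ≈ 536.
Year 1992: gap = -1.5 × (9.82 - 4.89) = -7.395%, loss ≈ 15195 × 7.395/100 ≈ 1124.
Total lost output = 795 + 859 + 1067 + 536 + 1124 = 4381 billion.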